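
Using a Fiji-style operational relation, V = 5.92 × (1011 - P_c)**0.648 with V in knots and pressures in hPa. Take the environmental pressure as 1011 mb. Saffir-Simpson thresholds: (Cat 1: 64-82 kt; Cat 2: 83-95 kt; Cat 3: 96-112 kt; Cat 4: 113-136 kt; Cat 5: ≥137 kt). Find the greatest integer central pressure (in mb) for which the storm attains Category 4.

916 mb

Category 4 begins at V = 113 kt.
Required ΔP = (113/5.92)^(1/0.648) = 19.088^1.543 ≈ 94.73 mb.
P_c ≤ 1011 − 94.73 = 916.27, so the highest integer P_c is 916 mb.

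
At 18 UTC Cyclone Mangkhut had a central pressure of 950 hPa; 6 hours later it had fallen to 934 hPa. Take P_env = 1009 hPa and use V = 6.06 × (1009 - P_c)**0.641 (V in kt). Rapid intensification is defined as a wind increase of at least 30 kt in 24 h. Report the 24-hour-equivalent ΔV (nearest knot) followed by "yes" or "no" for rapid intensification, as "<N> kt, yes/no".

V₁: ΔP = 59, V ≈ 6.06 × 59^0.641 ≈ 82.72 kt.
V₂: ΔP = 75, V ≈ 6.06 × 75^0.641 ≈ 96.47 kt.
ΔV over 6 h = 13.75 kt → 24 h equivalent = 13.75 × 24/6 ≈ 55.00 kt.
55 kt ≥ 30 kt ⇒ rapid intensification.

55 kt, yes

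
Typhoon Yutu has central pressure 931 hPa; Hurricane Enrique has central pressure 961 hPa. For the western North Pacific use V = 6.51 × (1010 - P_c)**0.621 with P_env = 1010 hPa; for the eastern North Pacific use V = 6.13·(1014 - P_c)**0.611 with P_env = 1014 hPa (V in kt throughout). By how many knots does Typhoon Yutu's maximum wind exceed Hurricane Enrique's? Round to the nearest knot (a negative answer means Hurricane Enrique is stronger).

Typhoon Yutu: ΔP = 79; V ≈ 6.51 × 79^0.621 ≈ 98.18 kt.
Hurricane Enrique: ΔP = 53; V ≈ 6.13 × 53^0.611 ≈ 69.34 kt.
Difference ≈ 98.18 − 69.34 = 28.84 → 29 kt.

29 kt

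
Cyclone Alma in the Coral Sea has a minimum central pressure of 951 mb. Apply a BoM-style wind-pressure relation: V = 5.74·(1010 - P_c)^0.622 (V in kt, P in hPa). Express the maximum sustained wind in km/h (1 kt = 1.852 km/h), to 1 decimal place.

134.3 km/h

ΔP = 1010 − 951 = 59 mb.
V ≈ 5.74 × 59^0.622 = 5.74 × 12.632 ≈ 72.507 kt.
72.507 × 1.852 ≈ 134.28 km/h → 134.3 km/h.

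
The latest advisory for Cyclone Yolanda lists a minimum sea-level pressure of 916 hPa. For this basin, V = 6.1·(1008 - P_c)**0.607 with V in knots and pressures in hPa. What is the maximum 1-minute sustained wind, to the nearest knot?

95 kt

ΔP = 1008 − 916 = 92 hPa.
92^0.607 ≈ 15.560.
V ≈ 6.1 × 15.560 ≈ 94.9 kt.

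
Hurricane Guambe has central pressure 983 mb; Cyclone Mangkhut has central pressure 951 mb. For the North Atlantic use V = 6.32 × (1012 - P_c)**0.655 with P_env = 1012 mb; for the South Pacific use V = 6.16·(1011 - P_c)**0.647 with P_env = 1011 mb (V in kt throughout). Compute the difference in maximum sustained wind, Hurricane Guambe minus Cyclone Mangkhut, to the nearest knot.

-30 kt

Hurricane Guambe: ΔP = 29; V ≈ 6.32 × 29^0.655 ≈ 57.36 kt.
Cyclone Mangkhut: ΔP = 60; V ≈ 6.16 × 60^0.647 ≈ 87.11 kt.
Difference ≈ 57.36 − 87.11 = -29.75 → -30 kt.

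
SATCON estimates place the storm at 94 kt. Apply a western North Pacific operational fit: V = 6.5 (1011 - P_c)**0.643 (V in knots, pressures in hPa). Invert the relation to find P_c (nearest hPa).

ΔP = (V / 6.5)^(1/0.643) = (94/6.5)^1.555.
94/6.5 = 14.462; 14.462^1.555 ≈ 63.73 hPa.
P_c = 1011 − 63.73 = 947.27 ≈ 947 hPa.

947 hPa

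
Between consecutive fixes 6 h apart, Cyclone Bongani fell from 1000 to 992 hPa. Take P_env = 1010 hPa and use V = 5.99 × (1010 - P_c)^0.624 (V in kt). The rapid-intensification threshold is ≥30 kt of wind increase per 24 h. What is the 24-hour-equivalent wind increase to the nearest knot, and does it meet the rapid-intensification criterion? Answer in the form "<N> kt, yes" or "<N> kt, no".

45 kt, yes

V₁: ΔP = 10, V ≈ 5.99 × 10^0.624 ≈ 25.20 kt.
V₂: ΔP = 18, V ≈ 5.99 × 18^0.624 ≈ 36.37 kt.
ΔV over 6 h = 11.17 kt → 24 h equivalent = 11.17 × 24/6 ≈ 44.68 kt.
45 kt ≥ 30 kt ⇒ rapid intensification.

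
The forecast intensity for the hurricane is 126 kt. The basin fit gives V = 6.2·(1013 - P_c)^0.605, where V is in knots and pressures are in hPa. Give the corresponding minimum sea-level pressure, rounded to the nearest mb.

ΔP = (V / 6.2)^(1/0.605) = (126/6.2)^1.653.
126/6.2 = 20.323; 20.323^1.653 ≈ 145.19 mb.
P_c = 1013 − 145.19 = 867.81 ≈ 868 mb.

868 mb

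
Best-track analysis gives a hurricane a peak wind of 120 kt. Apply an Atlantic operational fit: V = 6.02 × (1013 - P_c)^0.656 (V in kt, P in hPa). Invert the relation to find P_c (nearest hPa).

ΔP = (V / 6.02)^(1/0.656) = (120/6.02)^1.524.
120/6.02 = 19.934; 19.934^1.524 ≈ 95.74 hPa.
P_c = 1013 − 95.74 = 917.26 ≈ 917 hPa.

917 hPa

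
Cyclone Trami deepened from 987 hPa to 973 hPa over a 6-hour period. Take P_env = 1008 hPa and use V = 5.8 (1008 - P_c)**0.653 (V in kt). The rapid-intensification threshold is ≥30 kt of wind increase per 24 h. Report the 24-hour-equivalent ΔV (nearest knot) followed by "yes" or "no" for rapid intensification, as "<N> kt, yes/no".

67 kt, yes

V₁: ΔP = 21, V ≈ 5.8 × 21^0.653 ≈ 42.35 kt.
V₂: ΔP = 35, V ≈ 5.8 × 35^0.653 ≈ 59.12 kt.
ΔV over 6 h = 16.77 kt → 24 h equivalent = 16.77 × 24/6 ≈ 67.08 kt.
67 kt ≥ 30 kt ⇒ rapid intensification.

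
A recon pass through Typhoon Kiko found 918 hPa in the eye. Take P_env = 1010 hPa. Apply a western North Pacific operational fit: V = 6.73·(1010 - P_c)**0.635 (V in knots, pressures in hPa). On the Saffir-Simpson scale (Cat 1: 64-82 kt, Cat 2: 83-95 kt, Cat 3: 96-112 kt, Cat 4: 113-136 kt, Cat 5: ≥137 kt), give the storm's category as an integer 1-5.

ΔP = 1010 − 918 = 92 hPa.
V ≈ 6.73 × 92^0.635 = 6.73 × 17.66 ≈ 119 kt.
119 kt falls in the Category 4 band.

4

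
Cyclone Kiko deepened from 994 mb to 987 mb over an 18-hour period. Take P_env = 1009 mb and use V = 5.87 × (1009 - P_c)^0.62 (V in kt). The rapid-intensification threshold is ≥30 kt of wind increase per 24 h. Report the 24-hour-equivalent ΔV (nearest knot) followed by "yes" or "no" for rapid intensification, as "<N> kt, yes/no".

V₁: ΔP = 15, V ≈ 5.87 × 15^0.62 ≈ 31.46 kt.
V₂: ΔP = 22, V ≈ 5.87 × 22^0.62 ≈ 39.90 kt.
ΔV over 18 h = 8.44 kt → 24 h equivalent = 8.44 × 24/18 ≈ 11.25 kt.
11 kt < 30 kt ⇒ not rapid intensification.

11 kt, no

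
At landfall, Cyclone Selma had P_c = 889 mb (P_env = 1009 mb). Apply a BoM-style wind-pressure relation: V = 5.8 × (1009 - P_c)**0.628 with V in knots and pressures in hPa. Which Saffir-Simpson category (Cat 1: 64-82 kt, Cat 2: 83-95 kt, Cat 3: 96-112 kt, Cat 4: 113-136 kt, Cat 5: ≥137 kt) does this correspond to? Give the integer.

ΔP = 1009 − 889 = 120 mb.
V ≈ 5.8 × 120^0.628 = 5.8 × 20.22 ≈ 117 kt.
117 kt falls in the Category 4 band.

4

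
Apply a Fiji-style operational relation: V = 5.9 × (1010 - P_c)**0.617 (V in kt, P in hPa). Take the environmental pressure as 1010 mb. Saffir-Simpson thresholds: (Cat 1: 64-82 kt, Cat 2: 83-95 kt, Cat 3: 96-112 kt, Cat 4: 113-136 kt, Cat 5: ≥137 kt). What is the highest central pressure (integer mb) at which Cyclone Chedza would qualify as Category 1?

962 mb

Category 1 begins at V = 64 kt.
Required ΔP = (64/5.9)^(1/0.617) = 10.847^1.621 ≈ 47.64 mb.
P_c ≤ 1010 − 47.64 = 962.36, so the highest integer P_c is 962 mb.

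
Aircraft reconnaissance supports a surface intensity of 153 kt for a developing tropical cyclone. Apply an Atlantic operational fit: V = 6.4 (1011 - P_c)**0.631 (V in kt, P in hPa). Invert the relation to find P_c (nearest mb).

858 mb

ΔP = (V / 6.4)^(1/0.631) = (153/6.4)^1.585.
153/6.4 = 23.906; 23.906^1.585 ≈ 152.98 mb.
P_c = 1011 − 152.98 = 858.02 ≈ 858 mb.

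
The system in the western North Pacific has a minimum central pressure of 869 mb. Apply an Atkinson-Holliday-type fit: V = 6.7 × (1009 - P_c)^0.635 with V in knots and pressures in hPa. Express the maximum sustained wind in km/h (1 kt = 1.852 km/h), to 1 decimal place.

286.1 km/h

ΔP = 1009 − 869 = 140 mb.
V ≈ 6.7 × 140^0.635 = 6.7 × 23.056 ≈ 154.478 kt.
154.478 × 1.852 ≈ 286.09 km/h → 286.1 km/h.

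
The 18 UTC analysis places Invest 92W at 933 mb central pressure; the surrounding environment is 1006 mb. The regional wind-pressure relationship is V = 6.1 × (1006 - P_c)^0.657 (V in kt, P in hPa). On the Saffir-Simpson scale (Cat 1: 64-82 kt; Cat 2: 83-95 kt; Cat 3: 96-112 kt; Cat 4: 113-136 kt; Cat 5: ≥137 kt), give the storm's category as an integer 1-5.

3

ΔP = 1006 − 933 = 73 mb.
V ≈ 6.1 × 73^0.657 = 6.1 × 16.76 ≈ 102 kt.
102 kt falls in the Category 3 band.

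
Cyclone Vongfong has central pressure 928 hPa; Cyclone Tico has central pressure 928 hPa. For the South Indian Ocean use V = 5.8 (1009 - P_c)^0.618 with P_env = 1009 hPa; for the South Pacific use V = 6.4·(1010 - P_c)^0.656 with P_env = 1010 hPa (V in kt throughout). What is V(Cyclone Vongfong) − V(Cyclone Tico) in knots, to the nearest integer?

Cyclone Vongfong: ΔP = 81; V ≈ 5.8 × 81^0.618 ≈ 87.67 kt.
Cyclone Tico: ΔP = 82; V ≈ 6.4 × 82^0.656 ≈ 115.25 kt.
Difference ≈ 87.67 − 115.25 = -27.58 → -28 kt.

-28 kt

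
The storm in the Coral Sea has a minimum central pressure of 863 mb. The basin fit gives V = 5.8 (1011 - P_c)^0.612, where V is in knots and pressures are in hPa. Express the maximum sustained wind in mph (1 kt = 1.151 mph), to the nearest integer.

142 mph

ΔP = 1011 − 863 = 148 mb.
V ≈ 5.8 × 148^0.612 = 5.8 × 21.291 ≈ 123.489 kt.
123.489 × 1.151 ≈ 142.14 mph → 142 mph.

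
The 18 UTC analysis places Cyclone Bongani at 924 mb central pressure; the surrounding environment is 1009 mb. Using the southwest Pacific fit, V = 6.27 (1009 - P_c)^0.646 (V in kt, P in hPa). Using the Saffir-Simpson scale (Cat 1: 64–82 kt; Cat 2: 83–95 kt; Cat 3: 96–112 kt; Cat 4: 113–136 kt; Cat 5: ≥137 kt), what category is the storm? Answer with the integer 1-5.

3

ΔP = 1009 − 924 = 85 mb.
V ≈ 6.27 × 85^0.646 = 6.27 × 17.64 ≈ 111 kt.
111 kt falls in the Category 3 band.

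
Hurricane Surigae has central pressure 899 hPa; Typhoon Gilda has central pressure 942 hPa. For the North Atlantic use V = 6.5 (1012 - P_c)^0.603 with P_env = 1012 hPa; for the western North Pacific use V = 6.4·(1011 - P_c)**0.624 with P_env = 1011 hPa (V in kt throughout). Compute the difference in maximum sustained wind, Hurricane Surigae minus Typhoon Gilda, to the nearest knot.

23 kt

Hurricane Surigae: ΔP = 113; V ≈ 6.5 × 113^0.603 ≈ 112.44 kt.
Typhoon Gilda: ΔP = 69; V ≈ 6.4 × 69^0.624 ≈ 89.87 kt.
Difference ≈ 112.44 − 89.87 = 22.57 → 23 kt.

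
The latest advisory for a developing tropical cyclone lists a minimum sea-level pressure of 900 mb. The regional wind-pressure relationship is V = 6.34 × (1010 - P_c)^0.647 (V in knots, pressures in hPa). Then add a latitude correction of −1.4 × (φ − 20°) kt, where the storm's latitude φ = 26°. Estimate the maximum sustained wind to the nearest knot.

124 kt

ΔP = 1010 − 900 = 110 mb.
110^0.647 ≈ 20.931.
V ≈ 6.34 × 20.931 ≈ 132.7 kt.
Latitude correction: −1.4 × (26 − 20) = -8.4 kt.
Corrected V ≈ 124.3 kt → 124 kt.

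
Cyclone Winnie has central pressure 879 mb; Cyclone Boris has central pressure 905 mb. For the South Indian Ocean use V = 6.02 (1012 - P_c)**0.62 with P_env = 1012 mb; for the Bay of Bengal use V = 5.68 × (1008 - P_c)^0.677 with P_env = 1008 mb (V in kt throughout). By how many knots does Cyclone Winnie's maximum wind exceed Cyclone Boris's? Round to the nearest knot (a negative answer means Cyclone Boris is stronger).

Cyclone Winnie: ΔP = 133; V ≈ 6.02 × 133^0.62 ≈ 124.85 kt.
Cyclone Boris: ΔP = 103; V ≈ 5.68 × 103^0.677 ≈ 130.93 kt.
Difference ≈ 124.85 − 130.93 = -6.08 → -6 kt.

-6 kt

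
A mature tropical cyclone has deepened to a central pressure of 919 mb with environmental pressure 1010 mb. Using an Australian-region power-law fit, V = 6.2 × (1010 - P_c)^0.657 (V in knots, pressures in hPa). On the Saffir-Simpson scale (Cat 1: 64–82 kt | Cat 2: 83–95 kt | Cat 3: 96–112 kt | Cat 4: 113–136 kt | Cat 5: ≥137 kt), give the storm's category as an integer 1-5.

4

ΔP = 1010 − 919 = 91 mb.
V ≈ 6.2 × 91^0.657 = 6.2 × 19.37 ≈ 120 kt.
120 kt falls in the Category 4 band.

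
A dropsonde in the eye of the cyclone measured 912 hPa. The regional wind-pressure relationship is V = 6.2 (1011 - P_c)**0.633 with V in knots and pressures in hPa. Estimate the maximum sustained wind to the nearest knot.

114 kt

ΔP = 1011 − 912 = 99 hPa.
99^0.633 ≈ 18.333.
V ≈ 6.2 × 18.333 ≈ 113.7 kt.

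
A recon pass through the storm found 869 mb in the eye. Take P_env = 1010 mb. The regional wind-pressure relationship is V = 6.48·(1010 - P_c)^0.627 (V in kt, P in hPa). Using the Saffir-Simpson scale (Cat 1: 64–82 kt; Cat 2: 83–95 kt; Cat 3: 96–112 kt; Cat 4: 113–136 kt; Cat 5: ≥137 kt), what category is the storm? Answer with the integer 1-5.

ΔP = 1010 − 869 = 141 mb.
V ≈ 6.48 × 141^0.627 = 6.48 × 22.26 ≈ 144 kt.
144 kt falls in the Category 5 band.

5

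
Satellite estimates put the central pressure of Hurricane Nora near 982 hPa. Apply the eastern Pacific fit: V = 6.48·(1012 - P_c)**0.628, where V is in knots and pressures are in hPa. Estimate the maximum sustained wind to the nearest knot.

55 kt

ΔP = 1012 − 982 = 30 hPa.
30^0.628 ≈ 8.465.
V ≈ 6.48 × 8.465 ≈ 54.9 kt.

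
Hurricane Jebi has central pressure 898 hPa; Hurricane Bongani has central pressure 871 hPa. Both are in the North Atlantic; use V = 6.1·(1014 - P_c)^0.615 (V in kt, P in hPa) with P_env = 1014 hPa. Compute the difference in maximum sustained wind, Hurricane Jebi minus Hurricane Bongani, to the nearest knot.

Hurricane Jebi: ΔP = 116; V ≈ 6.1 × 116^0.615 ≈ 113.49 kt.
Hurricane Bongani: ΔP = 143; V ≈ 6.1 × 143^0.615 ≈ 129.08 kt.
Difference ≈ 113.49 − 129.08 = -15.59 → -16 kt.

-16 kt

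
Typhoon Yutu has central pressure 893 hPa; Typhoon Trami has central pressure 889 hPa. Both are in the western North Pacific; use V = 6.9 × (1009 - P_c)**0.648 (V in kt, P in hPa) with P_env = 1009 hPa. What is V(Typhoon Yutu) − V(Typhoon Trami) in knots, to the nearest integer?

Typhoon Yutu: ΔP = 116; V ≈ 6.9 × 116^0.648 ≈ 150.18 kt.
Typhoon Trami: ΔP = 120; V ≈ 6.9 × 120^0.648 ≈ 153.52 kt.
Difference ≈ 150.18 − 153.52 = -3.34 → -3 kt.

-3 kt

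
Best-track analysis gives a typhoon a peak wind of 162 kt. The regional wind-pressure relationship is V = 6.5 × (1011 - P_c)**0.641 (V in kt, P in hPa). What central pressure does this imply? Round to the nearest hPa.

860 hPa

ΔP = (V / 6.5)^(1/0.641) = (162/6.5)^1.560.
162/6.5 = 24.923; 24.923^1.560 ≈ 150.93 hPa.
P_c = 1011 − 150.93 = 860.07 ≈ 860 hPa.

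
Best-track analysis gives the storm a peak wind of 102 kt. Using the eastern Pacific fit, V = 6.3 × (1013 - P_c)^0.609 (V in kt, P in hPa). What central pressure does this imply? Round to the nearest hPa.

ΔP = (V / 6.3)^(1/0.609) = (102/6.3)^1.642.
102/6.3 = 16.190; 16.190^1.642 ≈ 96.75 hPa.
P_c = 1013 − 96.75 = 916.25 ≈ 916 hPa.

916 hPa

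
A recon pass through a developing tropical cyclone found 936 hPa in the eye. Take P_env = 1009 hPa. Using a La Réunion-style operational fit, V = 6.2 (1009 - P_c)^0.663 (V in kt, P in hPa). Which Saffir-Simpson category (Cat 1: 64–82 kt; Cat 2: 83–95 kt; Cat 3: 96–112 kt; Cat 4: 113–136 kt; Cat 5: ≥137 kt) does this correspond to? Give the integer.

ΔP = 1009 − 936 = 73 hPa.
V ≈ 6.2 × 73^0.663 = 6.2 × 17.19 ≈ 107 kt.
107 kt falls in the Category 3 band.

3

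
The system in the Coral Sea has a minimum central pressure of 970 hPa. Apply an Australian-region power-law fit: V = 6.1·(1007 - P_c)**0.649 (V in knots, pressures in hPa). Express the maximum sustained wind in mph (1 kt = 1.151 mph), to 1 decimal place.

73.1 mph

ΔP = 1007 − 970 = 37 hPa.
V ≈ 6.1 × 37^0.649 = 6.1 × 10.417 ≈ 63.547 kt.
63.547 × 1.151 ≈ 73.14 mph → 73.1 mph.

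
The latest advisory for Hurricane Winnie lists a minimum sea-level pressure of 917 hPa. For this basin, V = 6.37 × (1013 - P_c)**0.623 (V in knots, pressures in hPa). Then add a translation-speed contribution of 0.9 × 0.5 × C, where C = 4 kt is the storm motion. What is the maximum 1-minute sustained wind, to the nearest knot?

111 kt

ΔP = 1013 − 917 = 96 hPa.
96^0.623 ≈ 17.177.
V ≈ 6.37 × 17.177 ≈ 109.4 kt.
Translation term: 0.9 × 0.5 × 4 = 1.8 kt.
Corrected V ≈ 111.2 kt → 111 kt.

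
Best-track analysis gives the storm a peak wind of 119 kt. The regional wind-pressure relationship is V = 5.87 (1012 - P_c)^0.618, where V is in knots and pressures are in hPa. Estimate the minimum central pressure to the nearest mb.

882 mb

ΔP = (V / 5.87)^(1/0.618) = (119/5.87)^1.618.
119/5.87 = 20.273; 20.273^1.618 ≈ 130.24 mb.
P_c = 1012 − 130.24 = 881.76 ≈ 882 mb.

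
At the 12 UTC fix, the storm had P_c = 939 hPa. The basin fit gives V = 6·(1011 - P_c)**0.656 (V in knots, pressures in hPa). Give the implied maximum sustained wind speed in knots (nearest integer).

99 kt

ΔP = 1011 − 939 = 72 hPa.
72^0.656 ≈ 16.535.
V ≈ 6 × 16.535 ≈ 99.2 kt.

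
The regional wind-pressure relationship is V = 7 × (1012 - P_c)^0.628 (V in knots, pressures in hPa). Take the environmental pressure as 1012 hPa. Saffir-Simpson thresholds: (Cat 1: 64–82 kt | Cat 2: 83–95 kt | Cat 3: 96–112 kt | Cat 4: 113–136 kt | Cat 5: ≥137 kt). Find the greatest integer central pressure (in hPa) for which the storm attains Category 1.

Category 1 begins at V = 64 kt.
Required ΔP = (64/7)^(1/0.628) = 9.143^1.592 ≈ 33.91 hPa.
P_c ≤ 1012 − 33.91 = 978.09, so the highest integer P_c is 978 hPa.

978 hPa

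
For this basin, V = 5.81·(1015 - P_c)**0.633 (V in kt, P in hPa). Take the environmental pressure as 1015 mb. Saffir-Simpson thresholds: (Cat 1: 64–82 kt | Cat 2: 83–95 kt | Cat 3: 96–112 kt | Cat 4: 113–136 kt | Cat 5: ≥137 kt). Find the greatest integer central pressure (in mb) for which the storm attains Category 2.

Category 2 begins at V = 83 kt.
Required ΔP = (83/5.81)^(1/0.633) = 14.286^1.580 ≈ 66.76 mb.
P_c ≤ 1015 − 66.76 = 948.24, so the highest integer P_c is 948 mb.

948 mb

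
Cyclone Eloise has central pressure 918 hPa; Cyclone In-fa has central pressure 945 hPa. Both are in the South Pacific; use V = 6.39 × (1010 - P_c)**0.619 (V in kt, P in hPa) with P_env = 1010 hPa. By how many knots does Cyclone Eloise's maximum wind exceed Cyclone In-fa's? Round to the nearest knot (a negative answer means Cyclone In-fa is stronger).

20 kt

Cyclone Eloise: ΔP = 92; V ≈ 6.39 × 92^0.619 ≈ 104.97 kt.
Cyclone In-fa: ΔP = 65; V ≈ 6.39 × 65^0.619 ≈ 84.66 kt.
Difference ≈ 104.97 − 84.66 = 20.31 → 20 kt.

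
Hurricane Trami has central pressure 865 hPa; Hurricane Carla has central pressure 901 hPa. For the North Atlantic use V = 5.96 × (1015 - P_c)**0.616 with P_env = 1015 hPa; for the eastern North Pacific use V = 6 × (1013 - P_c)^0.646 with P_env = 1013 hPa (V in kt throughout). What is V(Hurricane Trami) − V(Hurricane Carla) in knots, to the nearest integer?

Hurricane Trami: ΔP = 150; V ≈ 5.96 × 150^0.616 ≈ 130.53 kt.
Hurricane Carla: ΔP = 112; V ≈ 6 × 112^0.646 ≈ 126.46 kt.
Difference ≈ 130.53 − 126.46 = 4.07 → 4 kt.

4 kt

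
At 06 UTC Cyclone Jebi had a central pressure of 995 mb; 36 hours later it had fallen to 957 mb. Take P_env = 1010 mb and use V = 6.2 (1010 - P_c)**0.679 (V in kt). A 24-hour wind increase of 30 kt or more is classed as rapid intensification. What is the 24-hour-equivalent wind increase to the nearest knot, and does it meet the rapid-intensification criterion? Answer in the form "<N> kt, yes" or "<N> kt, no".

V₁: ΔP = 15, V ≈ 6.2 × 15^0.679 ≈ 38.99 kt.
V₂: ΔP = 53, V ≈ 6.2 × 53^0.679 ≈ 91.87 kt.
ΔV over 36 h = 52.88 kt → 24 h equivalent = 52.88 × 24/36 ≈ 35.25 kt.
35 kt ≥ 30 kt ⇒ rapid intensification.

35 kt, yes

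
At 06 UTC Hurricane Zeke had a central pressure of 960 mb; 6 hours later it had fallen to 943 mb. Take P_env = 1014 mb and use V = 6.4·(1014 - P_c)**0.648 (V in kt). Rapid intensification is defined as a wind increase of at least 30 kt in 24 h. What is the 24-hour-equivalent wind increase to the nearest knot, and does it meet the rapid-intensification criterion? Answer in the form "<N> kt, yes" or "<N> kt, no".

V₁: ΔP = 54, V ≈ 6.4 × 54^0.648 ≈ 84.87 kt.
V₂: ΔP = 71, V ≈ 6.4 × 71^0.648 ≈ 101.34 kt.
ΔV over 6 h = 16.47 kt → 24 h equivalent = 16.47 × 24/6 ≈ 65.88 kt.
66 kt ≥ 30 kt ⇒ rapid intensification.

66 kt, yes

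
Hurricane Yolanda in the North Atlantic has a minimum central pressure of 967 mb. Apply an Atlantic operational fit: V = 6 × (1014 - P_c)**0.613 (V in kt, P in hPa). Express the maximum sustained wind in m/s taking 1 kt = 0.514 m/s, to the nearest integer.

ΔP = 1014 − 967 = 47 mb.
V ≈ 6 × 47^0.613 = 6 × 10.592 ≈ 63.555 kt.
63.555 × 0.514 ≈ 32.67 m/s → 33 m/s.

33 m/s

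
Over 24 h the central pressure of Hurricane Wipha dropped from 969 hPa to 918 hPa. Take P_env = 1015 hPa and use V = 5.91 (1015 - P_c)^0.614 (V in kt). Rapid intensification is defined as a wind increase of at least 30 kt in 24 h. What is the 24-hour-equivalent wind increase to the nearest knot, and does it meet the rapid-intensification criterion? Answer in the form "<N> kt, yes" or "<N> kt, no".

36 kt, yes

V₁: ΔP = 46, V ≈ 5.91 × 46^0.614 ≈ 62.02 kt.
V₂: ΔP = 97, V ≈ 5.91 × 97^0.614 ≈ 98.05 kt.
ΔV over 24 h = 36.03 kt → 24 h equivalent = 36.03 × 24/24 ≈ 36.03 kt.
36 kt ≥ 30 kt ⇒ rapid intensification.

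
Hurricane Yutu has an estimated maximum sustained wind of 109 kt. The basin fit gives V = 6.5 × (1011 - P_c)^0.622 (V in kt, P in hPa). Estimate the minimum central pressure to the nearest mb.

ΔP = (V / 6.5)^(1/0.622) = (109/6.5)^1.608.
109/6.5 = 16.769; 16.769^1.608 ≈ 93.04 mb.
P_c = 1011 − 93.04 = 917.96 ≈ 918 mb.

918 mb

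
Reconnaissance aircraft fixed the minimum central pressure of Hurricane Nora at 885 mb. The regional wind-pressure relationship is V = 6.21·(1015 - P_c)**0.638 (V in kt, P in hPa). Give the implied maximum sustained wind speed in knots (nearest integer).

139 kt

ΔP = 1015 − 885 = 130 mb.
130^0.638 ≈ 22.320.
V ≈ 6.21 × 22.320 ≈ 138.6 kt.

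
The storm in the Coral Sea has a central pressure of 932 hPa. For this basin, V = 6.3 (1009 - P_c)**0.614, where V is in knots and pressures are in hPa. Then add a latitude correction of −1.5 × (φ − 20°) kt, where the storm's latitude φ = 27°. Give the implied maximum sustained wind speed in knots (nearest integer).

80 kt

ΔP = 1009 − 932 = 77 hPa.
77^0.614 ≈ 14.398.
V ≈ 6.3 × 14.398 ≈ 90.7 kt.
Latitude correction: −1.5 × (27 − 20) = -10.5 kt.
Corrected V ≈ 80.2 kt → 80 kt.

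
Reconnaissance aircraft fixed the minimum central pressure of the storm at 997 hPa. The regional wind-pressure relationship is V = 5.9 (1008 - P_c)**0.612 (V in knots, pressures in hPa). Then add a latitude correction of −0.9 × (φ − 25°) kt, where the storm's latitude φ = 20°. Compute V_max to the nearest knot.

ΔP = 1008 − 997 = 11 hPa.
11^0.612 ≈ 4.338.
V ≈ 5.9 × 4.338 ≈ 25.6 kt.
Latitude correction: −0.9 × (20 − 25) = 4.5 kt.
Corrected V ≈ 30.1 kt → 30 kt.

30 kt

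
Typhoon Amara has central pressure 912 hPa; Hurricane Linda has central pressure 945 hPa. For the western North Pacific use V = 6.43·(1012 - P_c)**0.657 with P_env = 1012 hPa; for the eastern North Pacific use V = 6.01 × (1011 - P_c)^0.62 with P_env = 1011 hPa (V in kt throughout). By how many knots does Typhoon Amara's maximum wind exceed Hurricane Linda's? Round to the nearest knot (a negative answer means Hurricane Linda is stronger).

52 kt

Typhoon Amara: ΔP = 100; V ≈ 6.43 × 100^0.657 ≈ 132.50 kt.
Hurricane Linda: ΔP = 66; V ≈ 6.01 × 66^0.62 ≈ 80.72 kt.
Difference ≈ 132.50 − 80.72 = 51.78 → 52 kt.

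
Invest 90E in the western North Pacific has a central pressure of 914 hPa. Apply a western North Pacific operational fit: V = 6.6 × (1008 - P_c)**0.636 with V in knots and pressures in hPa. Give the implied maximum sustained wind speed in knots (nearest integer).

ΔP = 1008 − 914 = 94 hPa.
94^0.636 ≈ 17.985.
V ≈ 6.6 × 17.985 ≈ 118.7 kt.

119 kt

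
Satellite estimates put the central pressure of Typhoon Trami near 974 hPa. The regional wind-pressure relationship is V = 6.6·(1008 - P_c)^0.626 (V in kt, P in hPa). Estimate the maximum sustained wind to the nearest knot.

ΔP = 1008 − 974 = 34 hPa.
34^0.626 ≈ 9.093.
V ≈ 6.6 × 9.093 ≈ 60.0 kt.

60 kt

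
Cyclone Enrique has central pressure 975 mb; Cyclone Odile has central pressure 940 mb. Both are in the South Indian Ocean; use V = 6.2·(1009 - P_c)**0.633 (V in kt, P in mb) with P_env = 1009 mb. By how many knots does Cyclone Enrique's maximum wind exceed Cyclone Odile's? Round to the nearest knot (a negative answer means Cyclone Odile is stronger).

Cyclone Enrique: ΔP = 34; V ≈ 6.2 × 34^0.633 ≈ 57.79 kt.
Cyclone Odile: ΔP = 69; V ≈ 6.2 × 69^0.633 ≈ 90.44 kt.
Difference ≈ 57.79 − 90.44 = -32.65 → -33 kt.

-33 kt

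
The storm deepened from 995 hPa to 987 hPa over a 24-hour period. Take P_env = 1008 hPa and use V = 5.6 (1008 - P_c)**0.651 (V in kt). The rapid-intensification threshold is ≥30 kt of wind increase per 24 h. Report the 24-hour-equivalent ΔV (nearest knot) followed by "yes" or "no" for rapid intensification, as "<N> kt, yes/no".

11 kt, no

V₁: ΔP = 13, V ≈ 5.6 × 13^0.651 ≈ 29.74 kt.
V₂: ΔP = 21, V ≈ 5.6 × 21^0.651 ≈ 40.64 kt.
ΔV over 24 h = 10.90 kt → 24 h equivalent = 10.90 × 24/24 ≈ 10.90 kt.
11 kt < 30 kt ⇒ not rapid intensification.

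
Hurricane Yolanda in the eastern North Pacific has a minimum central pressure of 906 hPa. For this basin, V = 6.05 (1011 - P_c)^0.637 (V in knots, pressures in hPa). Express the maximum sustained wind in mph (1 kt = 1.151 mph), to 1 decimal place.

ΔP = 1011 − 906 = 105 hPa.
V ≈ 6.05 × 105^0.637 = 6.05 × 19.386 ≈ 117.288 kt.
117.288 × 1.151 ≈ 135.00 mph → 135.0 mph.

135.0 mph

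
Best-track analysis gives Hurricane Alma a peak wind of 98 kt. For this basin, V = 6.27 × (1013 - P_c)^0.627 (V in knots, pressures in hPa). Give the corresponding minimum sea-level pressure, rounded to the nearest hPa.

ΔP = (V / 6.27)^(1/0.627) = (98/6.27)^1.595.
98/6.27 = 15.630; 15.630^1.595 ≈ 80.21 hPa.
P_c = 1013 − 80.21 = 932.79 ≈ 933 hPa.

933 hPa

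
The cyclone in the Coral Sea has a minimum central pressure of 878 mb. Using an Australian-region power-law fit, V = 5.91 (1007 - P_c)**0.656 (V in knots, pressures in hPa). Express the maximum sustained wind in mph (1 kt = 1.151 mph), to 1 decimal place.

164.9 mph

ΔP = 1007 − 878 = 129 mb.
V ≈ 5.91 × 129^0.656 = 5.91 × 24.241 ≈ 143.263 kt.
143.263 × 1.151 ≈ 164.90 mph → 164.9 mph.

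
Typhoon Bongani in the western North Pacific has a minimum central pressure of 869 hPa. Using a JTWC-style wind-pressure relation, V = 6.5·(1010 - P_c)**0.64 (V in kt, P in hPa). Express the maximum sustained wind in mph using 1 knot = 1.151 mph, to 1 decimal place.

177.6 mph

ΔP = 1010 − 869 = 141 hPa.
V ≈ 6.5 × 141^0.64 = 6.5 × 23.741 ≈ 154.317 kt.
154.317 × 1.151 ≈ 177.62 mph → 177.6 mph.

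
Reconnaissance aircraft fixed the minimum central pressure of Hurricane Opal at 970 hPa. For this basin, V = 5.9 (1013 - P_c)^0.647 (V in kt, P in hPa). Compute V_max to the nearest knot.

ΔP = 1013 − 970 = 43 hPa.
43^0.647 ≈ 11.399.
V ≈ 5.9 × 11.399 ≈ 67.3 kt.

67 kt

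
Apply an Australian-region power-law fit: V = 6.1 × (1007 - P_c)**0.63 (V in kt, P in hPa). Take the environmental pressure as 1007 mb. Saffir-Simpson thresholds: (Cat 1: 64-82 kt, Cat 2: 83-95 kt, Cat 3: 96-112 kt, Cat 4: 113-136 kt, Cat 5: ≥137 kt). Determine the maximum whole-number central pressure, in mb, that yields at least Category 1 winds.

965 mb

Category 1 begins at V = 64 kt.
Required ΔP = (64/6.1)^(1/0.63) = 10.492^1.587 ≈ 41.73 mb.
P_c ≤ 1007 − 41.73 = 965.27, so the highest integer P_c is 965 mb.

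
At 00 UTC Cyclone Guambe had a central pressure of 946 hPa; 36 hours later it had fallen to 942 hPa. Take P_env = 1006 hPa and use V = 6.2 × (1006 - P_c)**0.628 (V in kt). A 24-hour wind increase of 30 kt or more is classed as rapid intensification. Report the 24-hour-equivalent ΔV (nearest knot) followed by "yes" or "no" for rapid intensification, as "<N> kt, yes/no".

V₁: ΔP = 60, V ≈ 6.2 × 60^0.628 ≈ 81.11 kt.
V₂: ΔP = 64, V ≈ 6.2 × 64^0.628 ≈ 84.46 kt.
ΔV over 36 h = 3.35 kt → 24 h equivalent = 3.35 × 24/36 ≈ 2.23 kt.
2 kt < 30 kt ⇒ not rapid intensification.

2 kt, no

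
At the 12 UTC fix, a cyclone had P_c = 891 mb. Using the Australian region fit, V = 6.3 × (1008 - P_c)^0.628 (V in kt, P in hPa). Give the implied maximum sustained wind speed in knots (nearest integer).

125 kt

ΔP = 1008 − 891 = 117 mb.
117^0.628 ≈ 19.899.
V ≈ 6.3 × 19.899 ≈ 125.4 kt.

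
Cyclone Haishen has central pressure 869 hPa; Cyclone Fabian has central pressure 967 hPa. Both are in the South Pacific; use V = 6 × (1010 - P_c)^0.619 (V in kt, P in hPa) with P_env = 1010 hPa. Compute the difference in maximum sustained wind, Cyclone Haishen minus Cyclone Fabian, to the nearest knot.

Cyclone Haishen: ΔP = 141; V ≈ 6 × 141^0.619 ≈ 128.39 kt.
Cyclone Fabian: ΔP = 43; V ≈ 6 × 43^0.619 ≈ 61.56 kt.
Difference ≈ 128.39 − 61.56 = 66.83 → 67 kt.

67 kt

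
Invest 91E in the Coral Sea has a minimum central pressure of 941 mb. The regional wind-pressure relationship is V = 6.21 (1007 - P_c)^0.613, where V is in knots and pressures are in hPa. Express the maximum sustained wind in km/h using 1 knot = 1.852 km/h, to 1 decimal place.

ΔP = 1007 − 941 = 66 mb.
V ≈ 6.21 × 66^0.613 = 6.21 × 13.043 ≈ 80.998 kt.
80.998 × 1.852 ≈ 150.01 km/h → 150.0 km/h.

150.0 km/h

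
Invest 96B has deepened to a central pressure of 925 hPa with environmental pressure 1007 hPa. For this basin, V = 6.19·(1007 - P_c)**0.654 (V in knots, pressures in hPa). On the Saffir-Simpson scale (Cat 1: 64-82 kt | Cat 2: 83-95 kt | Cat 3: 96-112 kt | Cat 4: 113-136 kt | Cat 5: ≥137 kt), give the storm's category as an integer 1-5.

ΔP = 1007 − 925 = 82 hPa.
V ≈ 6.19 × 82^0.654 = 6.19 × 17.85 ≈ 110 kt.
110 kt falls in the Category 3 band.

3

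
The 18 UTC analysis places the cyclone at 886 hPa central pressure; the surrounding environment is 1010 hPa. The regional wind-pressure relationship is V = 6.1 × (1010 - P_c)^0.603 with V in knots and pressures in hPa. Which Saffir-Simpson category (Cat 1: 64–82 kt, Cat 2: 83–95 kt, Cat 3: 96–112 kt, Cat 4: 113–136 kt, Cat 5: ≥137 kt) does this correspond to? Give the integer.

3

ΔP = 1010 − 886 = 124 hPa.
V ≈ 6.1 × 124^0.603 = 6.1 × 18.30 ≈ 112 kt.
112 kt falls in the Category 3 band.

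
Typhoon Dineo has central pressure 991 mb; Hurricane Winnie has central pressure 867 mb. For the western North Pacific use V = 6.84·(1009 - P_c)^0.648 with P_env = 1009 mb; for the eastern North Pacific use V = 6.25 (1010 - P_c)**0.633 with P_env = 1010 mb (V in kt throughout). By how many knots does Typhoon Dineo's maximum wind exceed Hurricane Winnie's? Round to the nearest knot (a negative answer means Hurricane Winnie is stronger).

-100 kt

Typhoon Dineo: ΔP = 18; V ≈ 6.84 × 18^0.648 ≈ 44.51 kt.
Hurricane Winnie: ΔP = 143; V ≈ 6.25 × 143^0.633 ≈ 144.61 kt.
Difference ≈ 44.51 − 144.61 = -100.10 → -100 kt.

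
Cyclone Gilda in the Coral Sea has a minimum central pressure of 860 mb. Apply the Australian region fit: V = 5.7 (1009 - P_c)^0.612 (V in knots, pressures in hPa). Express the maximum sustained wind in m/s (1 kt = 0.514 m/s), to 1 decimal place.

ΔP = 1009 − 860 = 149 mb.
V ≈ 5.7 × 149^0.612 = 5.7 × 21.379 ≈ 121.861 kt.
121.861 × 0.514 ≈ 62.64 m/s → 62.6 m/s.

62.6 m/s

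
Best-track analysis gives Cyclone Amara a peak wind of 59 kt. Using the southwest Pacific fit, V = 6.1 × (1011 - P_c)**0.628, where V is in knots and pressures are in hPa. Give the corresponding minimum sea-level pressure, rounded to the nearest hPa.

974 hPa

ΔP = (V / 6.1)^(1/0.628) = (59/6.1)^1.592.
59/6.1 = 9.672; 9.672^1.592 ≈ 37.09 hPa.
P_c = 1011 − 37.09 = 973.91 ≈ 974 hPa.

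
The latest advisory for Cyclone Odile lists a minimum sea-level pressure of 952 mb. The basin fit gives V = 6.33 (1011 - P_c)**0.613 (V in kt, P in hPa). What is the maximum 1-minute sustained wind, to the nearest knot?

ΔP = 1011 − 952 = 59 mb.
59^0.613 ≈ 12.177.
V ≈ 6.33 × 12.177 ≈ 77.1 kt.

77 kt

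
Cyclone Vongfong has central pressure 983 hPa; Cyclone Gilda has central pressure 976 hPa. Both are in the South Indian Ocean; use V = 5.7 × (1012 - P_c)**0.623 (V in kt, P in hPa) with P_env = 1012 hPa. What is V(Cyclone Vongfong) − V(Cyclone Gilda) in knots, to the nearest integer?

-7 kt

Cyclone Vongfong: ΔP = 29; V ≈ 5.7 × 29^0.623 ≈ 46.45 kt.
Cyclone Gilda: ΔP = 36; V ≈ 5.7 × 36^0.623 ≈ 53.14 kt.
Difference ≈ 46.45 − 53.14 = -6.69 → -7 kt.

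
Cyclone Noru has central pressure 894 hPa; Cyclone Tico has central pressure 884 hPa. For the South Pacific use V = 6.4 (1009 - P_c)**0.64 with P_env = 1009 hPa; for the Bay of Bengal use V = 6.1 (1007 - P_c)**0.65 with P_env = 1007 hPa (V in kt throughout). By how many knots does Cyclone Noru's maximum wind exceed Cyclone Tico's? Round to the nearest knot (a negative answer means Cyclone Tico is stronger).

-6 kt

Cyclone Noru: ΔP = 115; V ≈ 6.4 × 115^0.64 ≈ 133.36 kt.
Cyclone Tico: ΔP = 123; V ≈ 6.1 × 123^0.65 ≈ 139.24 kt.
Difference ≈ 133.36 − 139.24 = -5.88 → -6 kt.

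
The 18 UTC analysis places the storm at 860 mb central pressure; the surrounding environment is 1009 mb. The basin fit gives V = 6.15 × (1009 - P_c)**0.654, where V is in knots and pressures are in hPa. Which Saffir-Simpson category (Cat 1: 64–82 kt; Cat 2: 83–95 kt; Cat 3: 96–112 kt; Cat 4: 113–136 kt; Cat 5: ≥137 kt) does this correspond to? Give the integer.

ΔP = 1009 − 860 = 149 mb.
V ≈ 6.15 × 149^0.654 = 6.15 × 26.38 ≈ 162 kt.
162 kt falls in the Category 5 band.

5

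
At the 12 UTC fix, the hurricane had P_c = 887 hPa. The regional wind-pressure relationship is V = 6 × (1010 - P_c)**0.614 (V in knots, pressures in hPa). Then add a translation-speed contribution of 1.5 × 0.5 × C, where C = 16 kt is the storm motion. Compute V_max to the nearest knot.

ΔP = 1010 − 887 = 123 hPa.
123^0.614 ≈ 19.196.
V ≈ 6 × 19.196 ≈ 115.2 kt.
Translation term: 1.5 × 0.5 × 16 = 12 kt.
Corrected V ≈ 127.2 kt → 127 kt.

127 kt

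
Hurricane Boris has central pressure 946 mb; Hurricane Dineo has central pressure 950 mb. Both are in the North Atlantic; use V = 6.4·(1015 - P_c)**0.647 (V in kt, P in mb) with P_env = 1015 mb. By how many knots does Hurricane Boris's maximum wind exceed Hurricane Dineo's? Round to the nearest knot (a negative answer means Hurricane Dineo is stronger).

4 kt

Hurricane Boris: ΔP = 69; V ≈ 6.4 × 69^0.647 ≈ 99.06 kt.
Hurricane Dineo: ΔP = 65; V ≈ 6.4 × 65^0.647 ≈ 95.31 kt.
Difference ≈ 99.06 − 95.31 = 3.75 → 4 kt.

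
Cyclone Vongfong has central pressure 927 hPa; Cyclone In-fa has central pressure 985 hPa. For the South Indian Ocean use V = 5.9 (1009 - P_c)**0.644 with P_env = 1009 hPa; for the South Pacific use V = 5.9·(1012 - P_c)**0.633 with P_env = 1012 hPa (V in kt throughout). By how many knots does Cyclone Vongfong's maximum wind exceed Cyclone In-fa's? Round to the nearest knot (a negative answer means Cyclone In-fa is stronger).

Cyclone Vongfong: ΔP = 82; V ≈ 5.9 × 82^0.644 ≈ 100.77 kt.
Cyclone In-fa: ΔP = 27; V ≈ 5.9 × 27^0.633 ≈ 47.52 kt.
Difference ≈ 100.77 − 47.52 = 53.25 → 53 kt.

53 kt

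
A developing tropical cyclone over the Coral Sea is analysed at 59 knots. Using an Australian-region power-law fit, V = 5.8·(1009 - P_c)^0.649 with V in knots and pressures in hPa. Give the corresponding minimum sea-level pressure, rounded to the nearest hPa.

ΔP = (V / 5.8)^(1/0.649) = (59/5.8)^1.541.
59/5.8 = 10.172; 10.172^1.541 ≈ 35.67 hPa.
P_c = 1009 − 35.67 = 973.33 ≈ 973 hPa.

973 hPa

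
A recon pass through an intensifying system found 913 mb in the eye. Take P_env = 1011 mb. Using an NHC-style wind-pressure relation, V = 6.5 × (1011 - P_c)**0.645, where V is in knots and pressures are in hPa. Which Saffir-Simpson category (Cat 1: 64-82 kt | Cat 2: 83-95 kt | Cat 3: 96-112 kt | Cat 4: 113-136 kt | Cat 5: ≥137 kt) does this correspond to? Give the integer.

4

ΔP = 1011 − 913 = 98 mb.
V ≈ 6.5 × 98^0.645 = 6.5 × 19.25 ≈ 125 kt.
125 kt falls in the Category 4 band.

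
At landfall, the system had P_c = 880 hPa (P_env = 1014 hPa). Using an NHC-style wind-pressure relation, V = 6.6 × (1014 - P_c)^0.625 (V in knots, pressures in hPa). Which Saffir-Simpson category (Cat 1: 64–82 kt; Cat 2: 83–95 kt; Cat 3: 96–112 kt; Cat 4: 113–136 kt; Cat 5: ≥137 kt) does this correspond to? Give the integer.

5

ΔP = 1014 − 880 = 134 hPa.
V ≈ 6.6 × 134^0.625 = 6.6 × 21.35 ≈ 141 kt.
141 kt falls in the Category 5 band.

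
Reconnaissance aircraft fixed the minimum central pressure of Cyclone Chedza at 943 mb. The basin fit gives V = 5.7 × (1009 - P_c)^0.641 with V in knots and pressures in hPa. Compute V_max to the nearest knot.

ΔP = 1009 − 943 = 66 mb.
66^0.641 ≈ 14.667.
V ≈ 5.7 × 14.667 ≈ 83.6 kt.

84 kt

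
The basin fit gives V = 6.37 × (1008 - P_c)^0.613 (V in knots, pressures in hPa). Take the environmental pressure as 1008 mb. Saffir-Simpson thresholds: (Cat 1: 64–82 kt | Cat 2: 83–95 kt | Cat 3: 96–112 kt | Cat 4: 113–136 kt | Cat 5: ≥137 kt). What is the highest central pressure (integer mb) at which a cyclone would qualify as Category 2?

942 mb

Category 2 begins at V = 83 kt.
Required ΔP = (83/6.37)^(1/0.613) = 13.030^1.631 ≈ 65.89 mb.
P_c ≤ 1008 − 65.89 = 942.11, so the highest integer P_c is 942 mb.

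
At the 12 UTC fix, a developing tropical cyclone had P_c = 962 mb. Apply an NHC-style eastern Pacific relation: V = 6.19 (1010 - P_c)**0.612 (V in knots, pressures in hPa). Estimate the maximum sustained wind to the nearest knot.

66 kt

ΔP = 1010 − 962 = 48 mb.
48^0.612 ≈ 10.689.
V ≈ 6.19 × 10.689 ≈ 66.2 kt.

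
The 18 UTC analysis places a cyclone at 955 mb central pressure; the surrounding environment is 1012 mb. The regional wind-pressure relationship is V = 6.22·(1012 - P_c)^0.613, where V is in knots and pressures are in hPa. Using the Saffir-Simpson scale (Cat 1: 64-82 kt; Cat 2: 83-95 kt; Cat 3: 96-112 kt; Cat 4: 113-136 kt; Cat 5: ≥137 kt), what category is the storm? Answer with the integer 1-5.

1

ΔP = 1012 − 955 = 57 mb.
V ≈ 6.22 × 57^0.613 = 6.22 × 11.92 ≈ 74 kt.
74 kt falls in the Category 1 band.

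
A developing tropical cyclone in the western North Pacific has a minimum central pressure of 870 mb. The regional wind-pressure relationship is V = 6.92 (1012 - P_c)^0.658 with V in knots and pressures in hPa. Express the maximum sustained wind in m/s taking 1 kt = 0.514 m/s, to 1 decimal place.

92.7 m/s

ΔP = 1012 − 870 = 142 mb.
V ≈ 6.92 × 142^0.658 = 6.92 × 26.074 ≈ 180.431 kt.
180.431 × 0.514 ≈ 92.74 m/s → 92.7 m/s.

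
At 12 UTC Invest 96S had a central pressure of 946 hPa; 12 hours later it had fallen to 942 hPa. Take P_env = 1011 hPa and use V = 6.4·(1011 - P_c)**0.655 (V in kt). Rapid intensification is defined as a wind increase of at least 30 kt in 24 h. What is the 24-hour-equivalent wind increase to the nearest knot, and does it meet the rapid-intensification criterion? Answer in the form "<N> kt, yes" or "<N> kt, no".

8 kt, no

V₁: ΔP = 65, V ≈ 6.4 × 65^0.655 ≈ 98.55 kt.
V₂: ΔP = 69, V ≈ 6.4 × 69^0.655 ≈ 102.48 kt.
ΔV over 12 h = 3.93 kt → 24 h equivalent = 3.93 × 24/12 ≈ 7.86 kt.
8 kt < 30 kt ⇒ not rapid intensification.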